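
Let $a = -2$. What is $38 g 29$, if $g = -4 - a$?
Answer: $-2204$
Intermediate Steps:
$g = -2$ ($g = -4 - -2 = -4 + 2 = -2$)
$38 g 29 = 38 \left(-2\right) 29 = \left(-76\right) 29 = -2204$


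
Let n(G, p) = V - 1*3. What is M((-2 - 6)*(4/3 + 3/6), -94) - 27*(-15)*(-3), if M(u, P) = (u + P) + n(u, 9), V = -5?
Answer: -3995/3 ≈ -1331.7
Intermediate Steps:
n(G, p) = -8 (n(G, p) = -5 - 1*3 = -5 - 3 = -8)
M(u, P) = -8 + P + u (M(u, P) = (u + P) - 8 = (P + u) - 8 = -8 + P + u)
M((-2 - 6)*(4/3 + 3/6), -94) - 27*(-15)*(-3) = (-8 - 94 + (-2 - 6)*(4/3 + 3/6)) - 27*(-15)*(-3) = (-8 - 94 - 8*(4*(1/3) + 3*(1/6))) + 405*(-3) = (-8 - 94 - 8*(4/3 + 1/2)) - 1215 = (-8 - 94 - 8*11/6) - 1215 = (-8 - 94 - 44/3) - 1215 = -350/3 - 1215 = -3995/3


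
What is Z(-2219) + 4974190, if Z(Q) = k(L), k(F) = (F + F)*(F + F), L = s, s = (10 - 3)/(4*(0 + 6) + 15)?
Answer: 7565743186/1521 ≈ 4.9742e+6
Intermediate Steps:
s = 7/39 (s = 7/(4*6 + 15) = 7/(24 + 15) = 7/39 ≈ 0.17949)
L = 7/39 ≈ 0.17949
k(F) = 4*F² (k(F) = (2*F)*(2*F) = 4*F²)
Z(Q) = 196/1521 (Z(Q) = 4*(7/39)² = 4*(49/1521) = 196/1521)
Z(-2219) + 4974190 = 196/1521 + 4974190 = 7565743186/1521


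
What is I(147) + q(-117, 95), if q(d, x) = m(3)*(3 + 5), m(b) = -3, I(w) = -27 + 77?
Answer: 26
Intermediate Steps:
I(w) = 50
q(d, x) = -24 (q(d, x) = -3*(3 + 5) = -3*8 = -24)
I(147) + q(-117, 95) = 50 - 24 = 26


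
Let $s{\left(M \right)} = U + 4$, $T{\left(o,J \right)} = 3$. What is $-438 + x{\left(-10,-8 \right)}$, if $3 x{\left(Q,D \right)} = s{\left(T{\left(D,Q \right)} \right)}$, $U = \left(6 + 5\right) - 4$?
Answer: $- \frac{1303}{3} \approx -434.33$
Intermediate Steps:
$U = 7$ ($U = 11 - 4 = 7$)
$s{\left(M \right)} = 11$ ($s{\left(M \right)} = 7 + 4 = 11$)
$x{\left(Q,D \right)} = \frac{11}{3}$ ($x{\left(Q,D \right)} = \frac{1}{3} \cdot 11 = \frac{11}{3}$)
$-438 + x{\left(-10,-8 \right)} = -438 + \frac{11}{3} = - \frac{1303}{3}$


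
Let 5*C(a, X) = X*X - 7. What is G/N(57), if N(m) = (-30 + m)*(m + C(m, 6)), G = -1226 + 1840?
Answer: 1535/4239 ≈ 0.36211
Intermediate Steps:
C(a, X) = -7/5 + X**2/5 (C(a, X) = (X*X - 7)/5 = (X**2 - 7)/5 = (-7 + X**2)/5 = -7/5 + X**2/5)
G = 614
N(m) = (-30 + m)*(29/5 + m) (N(m) = (-30 + m)*(m + (-7/5 + (1/5)*6**2)) = (-30 + m)*(m + (-7/5 + (1/5)*36)) = (-30 + m)*(m + (-7/5 + 36/5)) = (-30 + m)*(m + 29/5) = (-30 + m)*(29/5 + m))
G/N(57) = 614/(-174 + 57**2 - 121/5*57) = 614/(-174 + 3249 - 6897/5) = 614/(8478/5) = 614*(5/8478) = 1535/4239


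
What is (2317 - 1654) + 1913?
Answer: 2576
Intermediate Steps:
(2317 - 1654) + 1913 = 663 + 1913 = 2576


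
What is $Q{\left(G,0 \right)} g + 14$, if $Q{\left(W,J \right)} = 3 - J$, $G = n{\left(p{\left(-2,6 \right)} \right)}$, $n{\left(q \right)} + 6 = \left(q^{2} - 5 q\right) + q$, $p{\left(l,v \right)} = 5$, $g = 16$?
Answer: $62$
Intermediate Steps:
$n{\left(q \right)} = -6 + q^{2} - 4 q$ ($n{\left(q \right)} = -6 + \left(\left(q^{2} - 5 q\right) + q\right) = -6 + \left(q^{2} - 4 q\right) = -6 + q^{2} - 4 q$)
$G = -1$ ($G = -6 + 5^{2} - 20 = -6 + 25 - 20 = -1$)
$Q{\left(G,0 \right)} g + 14 = \left(3 - 0\right) 16 + 14 = \left(3 + 0\right) 16 + 14 = 3 \cdot 16 + 14 = 48 + 14 = 62$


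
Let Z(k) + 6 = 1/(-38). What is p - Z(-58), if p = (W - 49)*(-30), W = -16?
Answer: 74329/38 ≈ 1956.0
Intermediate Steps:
Z(k) = -229/38 (Z(k) = -6 + 1/(-38) = -6 - 1/38 = -229/38)
p = 1950 (p = (-16 - 49)*(-30) = -65*(-30) = 1950)
p - Z(-58) = 1950 - 1*(-229/38) = 1950 + 229/38 = 74329/38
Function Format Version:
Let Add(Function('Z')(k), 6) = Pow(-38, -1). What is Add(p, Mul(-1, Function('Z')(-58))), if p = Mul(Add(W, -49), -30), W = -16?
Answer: Rational(74329, 38) ≈ 1956.0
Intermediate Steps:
Function('Z')(k) = Rational(-229, 38) (Function('Z')(k) = Add(-6, Pow(-38, -1)) = Add(-6, Rational(-1, 38)) = Rational(-229, 38))
p = 1950 (p = Mul(Add(-16, -49), -30) = Mul(-65, -30) = 1950)
Add(p, Mul(-1, Function('Z')(-58))) = Add(1950, Mul(-1, Rational(-229, 38))) = Add(1950, Rational(229, 38)) = Rational(74329, 38)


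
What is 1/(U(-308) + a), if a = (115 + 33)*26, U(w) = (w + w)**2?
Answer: 1/383304 ≈ 2.6089e-6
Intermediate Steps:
U(w) = 4*w**2 (U(w) = (2*w)**2 = 4*w**2)
a = 3848 (a = 148*26 = 3848)
1/(U(-308) + a) = 1/(4*(-308)**2 + 3848) = 1/(4*94864 + 3848) = 1/(379456 + 3848) = 1/383304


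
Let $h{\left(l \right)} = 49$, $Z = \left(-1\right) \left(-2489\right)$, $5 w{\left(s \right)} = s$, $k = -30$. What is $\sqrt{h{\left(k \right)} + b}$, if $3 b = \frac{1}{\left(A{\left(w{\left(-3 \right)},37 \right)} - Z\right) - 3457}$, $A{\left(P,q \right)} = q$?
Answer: $\frac{\sqrt{15398062194}}{17727} \approx 7.0$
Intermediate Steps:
$w{\left(s \right)} = \frac{s}{5}$
$Z = 2489$
$b = - \frac{1}{17727}$ ($b = \frac{1}{3 \left(\left(37 - 2489\right) - 3457\right)} = \frac{1}{3 \left(-2452 - 3457\right)} = \frac{1}{3 \left(-5909\right)} = \frac{1}{3} \left(- \frac{1}{5909}\right) = - \frac{1}{17727} \approx -5.6411 \cdot 10^{-5}$)
$\sqrt{h{\left(k \right)} + b} = \sqrt{49 - \frac{1}{17727}} = \sqrt{\frac{868622}{17727}} = \frac{\sqrt{15398062194}}{17727}$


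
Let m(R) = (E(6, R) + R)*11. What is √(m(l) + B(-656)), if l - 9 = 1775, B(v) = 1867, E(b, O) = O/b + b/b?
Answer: √222954/3 ≈ 157.39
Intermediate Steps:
E(b, O) = 1 + O/b (E(b, O) = O/b + 1 = 1 + O/b)
l = 1784 (l = 9 + 1775 = 1784)
m(R) = 11 + 77*R/6 (m(R) = ((R + 6)/6 + R)*11 = ((6 + R)/6 + R)*11 = ((1 + R/6) + R)*11 = (1 + 7*R/6)*11 = 11 + 77*R/6)
√(m(l) + B(-656)) = √((11 + (77/6)*1784) + 1867) = √((11 + 68684/3) + 1867) = √(68717/3 + 1867) = √(74318/3) = √222954/3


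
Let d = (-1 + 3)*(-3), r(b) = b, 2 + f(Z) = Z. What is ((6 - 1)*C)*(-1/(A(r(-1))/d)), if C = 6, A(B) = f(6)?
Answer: 45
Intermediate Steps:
f(Z) = -2 + Z
A(B) = 4 (A(B) = -2 + 6 = 4)
d = -6 (d = 2*(-3) = -6)
((6 - 1)*C)*(-1/(A(r(-1))/d)) = ((6 - 1)*6)*(-1/(4/(-6))) = (5*6)*(-1/(4*(-⅙))) = 30*(-1/(-⅔)) = 30*(-1*(-3/2)) = 30*(3/2) = 45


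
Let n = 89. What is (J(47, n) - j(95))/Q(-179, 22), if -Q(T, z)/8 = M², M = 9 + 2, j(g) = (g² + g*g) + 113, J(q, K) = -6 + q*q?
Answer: 1995/121 ≈ 16.488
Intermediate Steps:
J(q, K) = -6 + q²
j(g) = 113 + 2*g² (j(g) = (g² + g²) + 113 = 2*g² + 113 = 113 + 2*g²)
M = 11
Q(T, z) = -968 (Q(T, z) = -8*11² = -8*121 = -968)
(J(47, n) - j(95))/Q(-179, 22) = ((-6 + 47²) - (113 + 2*95²))/(-968) = ((-6 + 2209) - (113 + 2*9025))*(-1/968) = (2203 - (113 + 18050))*(-1/968) = (2203 - 1*18163)*(-1/968) = (2203 - 18163)*(-1/968) = -15960*(-1/968) = 1995/121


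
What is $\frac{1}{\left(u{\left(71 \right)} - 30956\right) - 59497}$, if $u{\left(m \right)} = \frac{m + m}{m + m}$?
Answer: $- \frac{1}{90452} \approx -1.1056 \cdot 10^{-5}$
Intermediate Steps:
$u{\left(m \right)} = 1$ ($u{\left(m \right)} = \frac{2 m}{2 m} = 2 m \frac{1}{2 m} = 1$)
$\frac{1}{\left(u{\left(71 \right)} - 30956\right) - 59497} = \frac{1}{\left(1 - 30956\right) - 59497} = \frac{1}{-30955 - 59497} = \frac{1}{-90452} = - \frac{1}{90452}$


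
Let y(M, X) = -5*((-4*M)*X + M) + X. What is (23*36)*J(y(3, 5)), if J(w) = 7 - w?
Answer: -234324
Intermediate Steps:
y(M, X) = X - 5*M + 20*M*X (y(M, X) = -5*(-4*M*X + M) + X = -5*(M - 4*M*X) + X = (-5*M + 20*M*X) + X = X - 5*M + 20*M*X)
(23*36)*J(y(3, 5)) = (23*36)*(7 - (5 - 5*3 + 20*3*5)) = 828*(7 - (5 - 15 + 300)) = 828*(7 - 1*290) = 828*(7 - 290) = 828*(-283) = -234324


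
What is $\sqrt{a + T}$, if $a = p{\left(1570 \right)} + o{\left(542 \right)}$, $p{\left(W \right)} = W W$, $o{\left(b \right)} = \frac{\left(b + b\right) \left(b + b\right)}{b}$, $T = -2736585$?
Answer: $i \sqrt{269517} \approx 519.15 i$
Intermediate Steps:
$o{\left(b \right)} = 4 b$ ($o{\left(b \right)} = \frac{2 b 2 b}{b} = \frac{4 b^{2}}{b} = 4 b$)
$p{\left(W \right)} = W^{2}$
$a = 2467068$ ($a = 1570^{2} + 4 \cdot 542 = 2464900 + 2168 = 2467068$)
$\sqrt{a + T} = \sqrt{2467068 - 2736585} = \sqrt{-269517} = i \sqrt{269517}$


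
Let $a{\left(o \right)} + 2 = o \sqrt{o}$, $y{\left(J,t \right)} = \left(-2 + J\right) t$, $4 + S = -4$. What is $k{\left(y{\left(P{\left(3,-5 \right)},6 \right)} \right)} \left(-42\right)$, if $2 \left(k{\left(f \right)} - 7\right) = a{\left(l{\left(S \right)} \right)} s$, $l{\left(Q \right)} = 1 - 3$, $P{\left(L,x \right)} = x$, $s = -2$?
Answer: $-378 - 84 i \sqrt{2} \approx -378.0 - 118.79 i$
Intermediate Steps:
$S = -8$ ($S = -4 - 4 = -8$)
$y{\left(J,t \right)} = t \left(-2 + J\right)$
$l{\left(Q \right)} = -2$
$a{\left(o \right)} = -2 + o^{\frac{3}{2}}$ ($a{\left(o \right)} = -2 + o \sqrt{o} = -2 + o^{\frac{3}{2}}$)
$k{\left(f \right)} = 9 + 2 i \sqrt{2}$ ($k{\left(f \right)} = 7 + \frac{\left(-2 + \left(-2\right)^{\frac{3}{2}}\right) \left(-2\right)}{2} = 7 + \frac{\left(-2 - 2 i \sqrt{2}\right) \left(-2\right)}{2} = 7 + \frac{4 + 4 i \sqrt{2}}{2} = 7 + \left(2 + 2 i \sqrt{2}\right) = 9 + 2 i \sqrt{2}$)
$k{\left(y{\left(P{\left(3,-5 \right)},6 \right)} \right)} \left(-42\right) = \left(9 + 2 i \sqrt{2}\right) \left(-42\right) = -378 - 84 i \sqrt{2}$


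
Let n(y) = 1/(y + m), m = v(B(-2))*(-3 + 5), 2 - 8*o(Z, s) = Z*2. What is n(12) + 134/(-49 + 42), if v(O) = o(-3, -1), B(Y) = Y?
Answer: -267/14 ≈ -19.071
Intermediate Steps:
o(Z, s) = 1/4 - Z/4 (o(Z, s) = 1/4 - Z*2/8 = 1/4 - Z/4)
v(O) = 1 (v(O) = 1/4 - 1/4*(-3) = 1/4 + 3/4 = 1)
m = 2 (m = 1*(-3 + 5) = 1*2 = 2)
n(y) = 1/(2 + y) (n(y) = 1/(y + 2) = 1/(2 + y))
n(12) + 134/(-49 + 42) = 1/(2 + 12) + 134/(-49 + 42) = 1/14 + 134/(-7) = 1/14 - 1/7*134 = 1/14 - 134/7 = -267/14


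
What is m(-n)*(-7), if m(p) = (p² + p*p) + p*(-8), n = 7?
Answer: -1078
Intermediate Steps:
m(p) = -8*p + 2*p² (m(p) = (p² + p²) - 8*p = 2*p² - 8*p = -8*p + 2*p²)
m(-n)*(-7) = (2*(-1*7)*(-4 - 1*7))*(-7) = (2*(-7)*(-4 - 7))*(-7) = (2*(-7)*(-11))*(-7) = 154*(-7) = -1078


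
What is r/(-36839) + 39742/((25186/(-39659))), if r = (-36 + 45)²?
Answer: -29031490310804/463913527 ≈ -62580.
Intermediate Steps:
r = 81 (r = 9² = 81)
r/(-36839) + 39742/((25186/(-39659))) = 81/(-36839) + 39742/((25186/(-39659))) = 81*(-1/36839) + 39742/((25186*(-1/39659))) = -81/36839 + 39742/(-25186/39659) = -81/36839 + 39742*(-39659/25186) = -81/36839 - 788063989/12593 = -29031490310804/463913527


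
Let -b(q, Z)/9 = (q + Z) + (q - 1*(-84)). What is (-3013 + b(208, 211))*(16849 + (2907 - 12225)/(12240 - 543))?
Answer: -618285056740/3899 ≈ -1.5858e+8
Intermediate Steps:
b(q, Z) = -756 - 18*q - 9*Z (b(q, Z) = -9*((q + Z) + (q - 1*(-84))) = -9*((Z + q) + (q + 84)) = -9*((Z + q) + (84 + q)) = -9*(84 + Z + 2*q) = -756 - 18*q - 9*Z)
(-3013 + b(208, 211))*(16849 + (2907 - 12225)/(12240 - 543)) = (-3013 + (-756 - 18*208 - 9*211))*(16849 + (2907 - 12225)/(12240 - 543)) = (-3013 + (-756 - 3744 - 1899))*(16849 - 9318/11697) = (-3013 - 6399)*(16849 - 9318*1/11697) = -9412*(16849 - 3106/3899) = -9412*65691145/3899 = -618285056740/3899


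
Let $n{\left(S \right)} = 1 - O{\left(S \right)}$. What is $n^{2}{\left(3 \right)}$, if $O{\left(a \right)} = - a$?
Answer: $16$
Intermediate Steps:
$n{\left(S \right)} = 1 + S$ ($n{\left(S \right)} = 1 - - S = 1 + S$)
$n^{2}{\left(3 \right)} = \left(1 + 3\right)^{2} = 4^{2} = 16$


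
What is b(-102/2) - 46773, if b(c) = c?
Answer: -46824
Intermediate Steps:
b(-102/2) - 46773 = -102/2 - 46773 = -102*½ - 46773 = -51 - 46773 = -46824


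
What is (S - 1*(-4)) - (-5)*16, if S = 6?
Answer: 90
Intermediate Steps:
(S - 1*(-4)) - (-5)*16 = (6 - 1*(-4)) - (-5)*16 = (6 + 4) - 5*(-16) = 10 + 80 = 90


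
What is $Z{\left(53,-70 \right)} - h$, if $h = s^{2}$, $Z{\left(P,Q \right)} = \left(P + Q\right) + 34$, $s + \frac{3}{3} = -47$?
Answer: $-2287$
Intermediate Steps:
$s = -48$ ($s = -1 - 47 = -48$)
$Z{\left(P,Q \right)} = 34 + P + Q$
$h = 2304$ ($h = \left(-48\right)^{2} = 2304$)
$Z{\left(53,-70 \right)} - h = \left(34 + 53 - 70\right) - 2304 = 17 - 2304 = -2287$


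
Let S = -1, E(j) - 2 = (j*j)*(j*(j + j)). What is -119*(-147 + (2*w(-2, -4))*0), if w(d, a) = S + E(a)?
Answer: 17493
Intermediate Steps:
E(j) = 2 + 2*j**4 (E(j) = 2 + (j*j)*(j*(j + j)) = 2 + j**2*(j*(2*j)) = 2 + j**2*(2*j**2) = 2 + 2*j**4)
w(d, a) = 1 + 2*a**4 (w(d, a) = -1 + (2 + 2*a**4) = 1 + 2*a**4)
-119*(-147 + (2*w(-2, -4))*0) = -119*(-147 + (2*(1 + 2*(-4)**4))*0) = -119*(-147 + (2*(1 + 2*256))*0) = -119*(-147 + (2*(1 + 512))*0) = -119*(-147 + (2*513)*0) = -119*(-147 + 1026*0) = -119*(-147 + 0) = -119*(-147) = 17493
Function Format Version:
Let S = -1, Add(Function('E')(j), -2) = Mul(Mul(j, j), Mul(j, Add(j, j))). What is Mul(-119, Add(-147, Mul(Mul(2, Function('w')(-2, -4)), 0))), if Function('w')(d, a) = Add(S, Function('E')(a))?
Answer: 17493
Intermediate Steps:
Function('E')(j) = Add(2, Mul(2, Pow(j, 4))) (Function('E')(j) = Add(2, Mul(Mul(j, j), Mul(j, Add(j, j)))) = Add(2, Mul(Pow(j, 2), Mul(j, Mul(2, j)))) = Add(2, Mul(Pow(j, 2), Mul(2, Pow(j, 2)))) = Add(2, Mul(2, Pow(j, 4))))
Function('w')(d, a) = Add(1, Mul(2, Pow(a, 4))) (Function('w')(d, a) = Add(-1, Add(2, Mul(2, Pow(a, 4)))) = Add(1, Mul(2, Pow(a, 4))))
Mul(-119, Add(-147, Mul(Mul(2, Function('w')(-2, -4)), 0))) = Mul(-119, Add(-147, Mul(Mul(2, Add(1, Mul(2, Pow(-4, 4)))), 0))) = Mul(-119, Add(-147, Mul(Mul(2, Add(1, Mul(2, 256))), 0))) = Mul(-119, Add(-147, Mul(Mul(2, Add(1, 512)), 0))) = Mul(-119, Add(-147, Mul(Mul(2, 513), 0))) = Mul(-119, Add(-147, Mul(1026, 0))) = Mul(-119, Add(-147, 0)) = Mul(-119, -147) = 17493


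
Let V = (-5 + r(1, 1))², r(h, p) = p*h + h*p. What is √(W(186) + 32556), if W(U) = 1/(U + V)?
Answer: √1237942095/195 ≈ 180.43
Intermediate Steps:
r(h, p) = 2*h*p (r(h, p) = h*p + h*p = 2*h*p)
V = 9 (V = (-5 + 2*1*1)² = (-5 + 2)² = (-3)² = 9)
W(U) = 1/(9 + U) (W(U) = 1/(U + 9) = 1/(9 + U))
√(W(186) + 32556) = √(1/(9 + 186) + 32556) = √(1/195 + 32556) = √(6348421/195) = √1237942095/195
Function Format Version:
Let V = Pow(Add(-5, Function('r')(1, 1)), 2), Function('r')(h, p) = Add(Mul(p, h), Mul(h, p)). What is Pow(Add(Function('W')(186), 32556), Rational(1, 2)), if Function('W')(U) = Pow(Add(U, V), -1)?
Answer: Mul(Rational(1, 195), Pow(1237942095, Rational(1, 2))) ≈ 180.43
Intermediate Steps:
Function('r')(h, p) = Mul(2, h, p) (Function('r')(h, p) = Add(Mul(h, p), Mul(h, p)) = Mul(2, h, p))
V = 9 (V = Pow(Add(-5, Mul(2, 1, 1)), 2) = Pow(Add(-5, 2), 2) = Pow(-3, 2) = 9)
Function('W')(U) = Pow(Add(9, U), -1) (Function('W')(U) = Pow(Add(U, 9), -1) = Pow(Add(9, U), -1))
Pow(Add(Function('W')(186), 32556), Rational(1, 2)) = Pow(Add(Pow(Add(9, 186), -1), 32556), Rational(1, 2)) = Pow(Add(Pow(195, -1), 32556), Rational(1, 2)) = Pow(Add(Rational(1, 195), 32556), Rational(1, 2)) = Pow(Rational(6348421, 195), Rational(1, 2)) = Mul(Rational(1, 195), Pow(1237942095, Rational(1, 2)))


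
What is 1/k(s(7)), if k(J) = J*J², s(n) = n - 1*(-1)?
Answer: 1/512 ≈ 0.0019531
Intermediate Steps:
s(n) = 1 + n (s(n) = n + 1 = 1 + n)
k(J) = J³
1/k(s(7)) = 1/((1 + 7)³) = 1/(8³) = 1/512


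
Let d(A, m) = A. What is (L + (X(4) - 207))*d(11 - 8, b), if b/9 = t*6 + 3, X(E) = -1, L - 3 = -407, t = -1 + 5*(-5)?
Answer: -1836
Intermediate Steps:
t = -26 (t = -1 - 25 = -26)
L = -404 (L = 3 - 407 = -404)
b = -1377 (b = 9*(-26*6 + 3) = 9*(-156 + 3) = 9*(-153) = -1377)
(L + (X(4) - 207))*d(11 - 8, b) = (-404 + (-1 - 207))*(11 - 8) = (-404 - 208)*3 = -612*3 = -1836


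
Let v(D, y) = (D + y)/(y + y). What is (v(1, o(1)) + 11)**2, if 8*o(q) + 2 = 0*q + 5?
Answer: 5929/36 ≈ 164.69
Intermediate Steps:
o(q) = 3/8 (o(q) = -1/4 + (0*q + 5)/8 = -1/4 + (0 + 5)/8 = -1/4 + (1/8)*5 = -1/4 + 5/8 = 3/8)
v(D, y) = (D + y)/(2*y) (v(D, y) = (D + y)/((2*y)) = (D + y)*(1/(2*y)) = (D + y)/(2*y))
(v(1, o(1)) + 11)**2 = ((1 + 3/8)/(2*(3/8)) + 11)**2 = ((1/2)*(8/3)*(11/8) + 11)**2 = (11/6 + 11)**2 = (77/6)**2 = 5929/36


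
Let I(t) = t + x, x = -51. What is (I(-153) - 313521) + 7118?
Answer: -306607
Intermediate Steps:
I(t) = -51 + t (I(t) = t - 51 = -51 + t)
(I(-153) - 313521) + 7118 = ((-51 - 153) - 313521) + 7118 = (-204 - 313521) + 7118 = -313725 + 7118 = -306607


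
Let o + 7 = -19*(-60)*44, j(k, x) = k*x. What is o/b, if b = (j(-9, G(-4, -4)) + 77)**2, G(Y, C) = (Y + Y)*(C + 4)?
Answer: 50153/5929 ≈ 8.4589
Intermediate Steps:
G(Y, C) = 2*Y*(4 + C) (G(Y, C) = (2*Y)*(4 + C) = 2*Y*(4 + C))
o = 50153 (o = -7 - 19*(-60)*44 = -7 + 1140*44 = -7 + 50160 = 50153)
b = 5929 (b = (-18*(-4)*(4 - 4) + 77)**2 = (-18*(-4)*0 + 77)**2 = (-9*0 + 77)**2 = (0 + 77)**2 = 77**2 = 5929)
o/b = 50153/5929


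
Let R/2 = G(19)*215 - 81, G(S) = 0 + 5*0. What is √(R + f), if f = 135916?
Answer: √135754 ≈ 368.45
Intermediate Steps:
G(S) = 0 (G(S) = 0 + 0 = 0)
R = -162 (R = 2*(0*215 - 81) = 2*(0 - 81) = 2*(-81) = -162)
√(R + f) = √(-162 + 135916) = √135754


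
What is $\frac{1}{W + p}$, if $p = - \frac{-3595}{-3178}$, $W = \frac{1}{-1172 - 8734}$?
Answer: $- \frac{7870317}{8903812} \approx -0.88393$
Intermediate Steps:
$W = - \frac{1}{9906}$ ($W = \frac{1}{-9906} = - \frac{1}{9906} \approx -0.00010095$)
$p = - \frac{3595}{3178}$ ($p = - \frac{\left(-3595\right) \left(-1\right)}{3178} = \left(-1\right) \frac{3595}{3178} = - \frac{3595}{3178} \approx -1.1312$)
$\frac{1}{W + p} = \frac{1}{- \frac{1}{9906} - \frac{3595}{3178}} = \frac{1}{- \frac{8903812}{7870317}} = - \frac{7870317}{8903812}$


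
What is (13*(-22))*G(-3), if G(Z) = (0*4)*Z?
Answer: 0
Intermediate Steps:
G(Z) = 0 (G(Z) = 0*Z = 0)
(13*(-22))*G(-3) = (13*(-22))*0 = -286*0 = 0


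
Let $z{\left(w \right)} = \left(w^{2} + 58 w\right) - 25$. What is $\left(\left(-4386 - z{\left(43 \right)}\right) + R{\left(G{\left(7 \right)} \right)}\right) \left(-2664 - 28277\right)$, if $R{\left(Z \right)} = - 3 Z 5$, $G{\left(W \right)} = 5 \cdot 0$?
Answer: $269310464$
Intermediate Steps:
$z{\left(w \right)} = -25 + w^{2} + 58 w$
$G{\left(W \right)} = 0$
$R{\left(Z \right)} = - 15 Z$
$\left(\left(-4386 - z{\left(43 \right)}\right) + R{\left(G{\left(7 \right)} \right)}\right) \left(-2664 - 28277\right) = \left(\left(-4386 - \left(-25 + 43^{2} + 58 \cdot 43\right)\right) - 0\right) \left(-2664 - 28277\right) = \left(\left(-4386 - \left(-25 + 1849 + 2494\right)\right) + 0\right) \left(-30941\right) = \left(\left(-4386 - 4318\right) + 0\right) \left(-30941\right) = \left(-8704 + 0\right) \left(-30941\right) = \left(-8704\right) \left(-30941\right) = 269310464$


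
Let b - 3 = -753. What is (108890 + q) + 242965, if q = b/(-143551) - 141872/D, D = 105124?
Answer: 1327425560500387/3772663831 ≈ 3.5185e+5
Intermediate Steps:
b = -750 (b = 3 - 753 = -750)
q = -5071756118/3772663831 (q = -750/(-143551) - 141872/105124 = -750*(-1/143551) - 141872*1/105124 = 750/143551 - 35468/26281 = -5071756118/3772663831 ≈ -1.3443)
(108890 + q) + 242965 = (108890 - 5071756118/3772663831) + 242965 = 410800292801472/3772663831 + 242965 = 1327425560500387/3772663831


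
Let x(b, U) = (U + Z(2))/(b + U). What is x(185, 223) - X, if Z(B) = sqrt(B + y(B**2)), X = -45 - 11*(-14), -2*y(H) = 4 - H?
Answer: -44249/408 + sqrt(2)/408 ≈ -108.45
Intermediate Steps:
y(H) = -2 + H/2 (y(H) = -(4 - H)/2 = -2 + H/2)
X = 109 (X = -45 + 154 = 109)
Z(B) = sqrt(-2 + B + B**2/2) (Z(B) = sqrt(B + (-2 + B**2/2)) = sqrt(-2 + B + B**2/2))
x(b, U) = (U + sqrt(2))/(U + b) (x(b, U) = (U + sqrt(-8 + 2*2**2 + 4*2)/2)/(b + U) = (U + sqrt(-8 + 2*4 + 8)/2)/(U + b) = (U + sqrt(-8 + 8 + 8)/2)/(U + b) = (U + sqrt(8)/2)/(U + b) = (U + (2*sqrt(2))/2)/(U + b) = (U + sqrt(2))/(U + b))
x(185, 223) - X = (223 + sqrt(2))/(223 + 185) - 1*109 = (223 + sqrt(2))/408 - 109 = (223/408 + sqrt(2)/408) - 109 = -44249/408 + sqrt(2)/408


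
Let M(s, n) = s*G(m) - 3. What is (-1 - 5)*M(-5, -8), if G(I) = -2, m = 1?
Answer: -42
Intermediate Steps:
M(s, n) = -3 - 2*s (M(s, n) = s*(-2) - 3 = -2*s - 3 = -3 - 2*s)
(-1 - 5)*M(-5, -8) = (-1 - 5)*(-3 - 2*(-5)) = -6*(-3 + 10) = -6*7 = -42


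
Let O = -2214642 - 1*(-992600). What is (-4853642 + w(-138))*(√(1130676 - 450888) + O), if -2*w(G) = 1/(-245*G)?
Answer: 200539091485763861/33810 - 328203272041*√18883/11270 ≈ 5.9274e+12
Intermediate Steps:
O = -1222042 (O = -2214642 + 992600 = -1222042)
w(G) = 1/(490*G) (w(G) = -(-1/(245*G))/2 = -(-1)/(490*G) = 1/(490*G))
(-4853642 + w(-138))*(√(1130676 - 450888) + O) = (-4853642 + (1/490)/(-138))*(√(1130676 - 450888) - 1222042) = (-4853642 + (1/490)*(-1/138))*(√679788 - 1222042) = (-4853642 - 1/67620)*(6*√18883 - 1222042) = -328203272041*(-1222042 + 6*√18883)/67620 = 200539091485763861/33810 - 328203272041*√18883/11270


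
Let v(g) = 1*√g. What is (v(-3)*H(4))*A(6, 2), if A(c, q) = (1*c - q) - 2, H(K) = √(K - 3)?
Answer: 2*I*√3 ≈ 3.4641*I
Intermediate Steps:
v(g) = √g
H(K) = √(-3 + K)
A(c, q) = -2 + c - q (A(c, q) = (c - q) - 2 = -2 + c - q)
(v(-3)*H(4))*A(6, 2) = (√(-3)*√(-3 + 4))*(-2 + 6 - 1*2) = ((I*√3)*√1)*(-2 + 6 - 2) = ((I*√3)*1)*2 = (I*√3)*2 = 2*I*√3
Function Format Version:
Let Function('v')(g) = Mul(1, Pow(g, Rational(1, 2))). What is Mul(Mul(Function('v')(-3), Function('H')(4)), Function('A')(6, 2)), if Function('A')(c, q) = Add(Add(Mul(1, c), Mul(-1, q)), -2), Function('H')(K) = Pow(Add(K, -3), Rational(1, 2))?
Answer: Mul(2, I, Pow(3, Rational(1, 2))) ≈ Mul(3.4641, I)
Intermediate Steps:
Function('v')(g) = Pow(g, Rational(1, 2))
Function('H')(K) = Pow(Add(-3, K), Rational(1, 2))
Function('A')(c, q) = Add(-2, c, Mul(-1, q)) (Function('A')(c, q) = Add(Add(c, Mul(-1, q)), -2) = Add(-2, c, Mul(-1, q)))
Mul(Mul(Function('v')(-3), Function('H')(4)), Function('A')(6, 2)) = Mul(Mul(Pow(-3, Rational(1, 2)), Pow(Add(-3, 4), Rational(1, 2))), Add(-2, 6, Mul(-1, 2))) = Mul(Mul(Mul(I, Pow(3, Rational(1, 2))), Pow(1, Rational(1, 2))), Add(-2, 6, -2)) = Mul(Mul(Mul(I, Pow(3, Rational(1, 2))), 1), 2) = Mul(Mul(I, Pow(3, Rational(1, 2))), 2) = Mul(2, I, Pow(3, Rational(1, 2)))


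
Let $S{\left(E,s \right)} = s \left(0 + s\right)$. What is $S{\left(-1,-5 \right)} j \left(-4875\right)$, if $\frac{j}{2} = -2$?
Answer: $487500$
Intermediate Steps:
$j = -4$ ($j = 2 \left(-2\right) = -4$)
$S{\left(E,s \right)} = s^{2}$ ($S{\left(E,s \right)} = s s = s^{2}$)
$S{\left(-1,-5 \right)} j \left(-4875\right) = \left(-5\right)^{2} \left(-4\right) \left(-4875\right) = 25 \left(-4\right) \left(-4875\right) = \left(-100\right) \left(-4875\right) = 487500$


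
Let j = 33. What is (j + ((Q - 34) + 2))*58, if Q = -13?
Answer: -696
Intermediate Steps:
(j + ((Q - 34) + 2))*58 = (33 + ((-13 - 34) + 2))*58 = (33 + (-47 + 2))*58 = (33 - 45)*58 = -12*58 = -696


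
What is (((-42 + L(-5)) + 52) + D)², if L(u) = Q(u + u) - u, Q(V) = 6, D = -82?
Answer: 3721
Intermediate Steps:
L(u) = 6 - u
(((-42 + L(-5)) + 52) + D)² = (((-42 + (6 - 1*(-5))) + 52) - 82)² = (((-42 + (6 + 5)) + 52) - 82)² = (((-42 + 11) + 52) - 82)² = ((-31 + 52) - 82)² = (21 - 82)² = (-61)² = 3721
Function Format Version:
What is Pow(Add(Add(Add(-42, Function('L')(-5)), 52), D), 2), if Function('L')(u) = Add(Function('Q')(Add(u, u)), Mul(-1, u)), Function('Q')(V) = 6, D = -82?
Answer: 3721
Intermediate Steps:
Function('L')(u) = Add(6, Mul(-1, u))
Pow(Add(Add(Add(-42, Function('L')(-5)), 52), D), 2) = Pow(Add(Add(Add(-42, Add(6, Mul(-1, -5))), 52), -82), 2) = Pow(Add(Add(Add(-42, Add(6, 5)), 52), -82), 2) = Pow(Add(Add(Add(-42, 11), 52), -82), 2) = Pow(Add(Add(-31, 52), -82), 2) = Pow(Add(21, -82), 2) = Pow(-61, 2) = 3721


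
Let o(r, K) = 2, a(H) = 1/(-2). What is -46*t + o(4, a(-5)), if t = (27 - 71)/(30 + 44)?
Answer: 1086/37 ≈ 29.351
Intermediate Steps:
a(H) = -½
t = -22/37 (t = -44/74 = -44*1/74 = -22/37 ≈ -0.59459)
-46*t + o(4, a(-5)) = -46*(-22/37) + 2 = 1012/37 + 2 = 1086/37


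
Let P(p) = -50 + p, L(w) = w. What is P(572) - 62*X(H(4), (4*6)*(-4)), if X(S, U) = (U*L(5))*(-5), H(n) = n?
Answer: -148278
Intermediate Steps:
X(S, U) = -25*U (X(S, U) = (U*5)*(-5) = (5*U)*(-5) = -25*U)
P(572) - 62*X(H(4), (4*6)*(-4)) = (-50 + 572) - (-1550)*(4*6)*(-4) = 522 - (-1550)*24*(-4) = 522 - (-1550)*(-96) = 522 - 62*2400 = 522 - 148800 = -148278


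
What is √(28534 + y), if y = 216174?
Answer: 2*√61177 ≈ 494.68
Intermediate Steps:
√(28534 + y) = √(28534 + 216174) = √244708 = 2*√61177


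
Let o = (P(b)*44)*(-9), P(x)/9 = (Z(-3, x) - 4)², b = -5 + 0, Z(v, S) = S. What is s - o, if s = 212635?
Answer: 501319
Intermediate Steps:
b = -5
P(x) = 9*(-4 + x)² (P(x) = 9*(x - 4)² = 9*(-4 + x)²)
o = -288684 (o = ((9*(-4 - 5)²)*44)*(-9) = ((9*(-9)²)*44)*(-9) = ((9*81)*44)*(-9) = (729*44)*(-9) = 32076*(-9) = -288684)
s - o = 212635 - 1*(-288684) = 212635 + 288684 = 501319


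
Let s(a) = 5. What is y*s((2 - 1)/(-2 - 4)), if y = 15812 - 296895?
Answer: -1405415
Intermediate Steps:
y = -281083
y*s((2 - 1)/(-2 - 4)) = -281083*5 = -1405415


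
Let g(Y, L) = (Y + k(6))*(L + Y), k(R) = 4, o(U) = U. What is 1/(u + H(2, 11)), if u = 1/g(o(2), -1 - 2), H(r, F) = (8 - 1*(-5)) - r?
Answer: 6/65 ≈ 0.092308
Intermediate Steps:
g(Y, L) = (4 + Y)*(L + Y) (g(Y, L) = (Y + 4)*(L + Y) = (4 + Y)*(L + Y))
H(r, F) = 13 - r (H(r, F) = (8 + 5) - r = 13 - r)
u = -⅙ (u = 1/(2² + 4*(-1 - 2) + 4*2 + (-1 - 2)*2) = 1/(4 + 4*(-3) + 8 - 3*2) = 1/(4 - 12 + 8 - 6) = 1/(-6) = -⅙ ≈ -0.16667)
1/(u + H(2, 11)) = 1/(-⅙ + (13 - 1*2)) = 1/(-⅙ + (13 - 2)) = 1/(-⅙ + 11) = 1/(65/6) = 6/65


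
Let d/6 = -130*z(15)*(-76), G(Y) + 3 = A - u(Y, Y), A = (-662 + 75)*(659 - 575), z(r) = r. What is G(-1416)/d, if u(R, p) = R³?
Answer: 63091333/19760 ≈ 3192.9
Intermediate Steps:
A = -49308 (A = -587*84 = -49308)
G(Y) = -49311 - Y³ (G(Y) = -3 + (-49308 - Y³) = -49311 - Y³)
d = 889200 (d = 6*(-130*15*(-76)) = 6*(-1950*(-76)) = 6*148200 = 889200)
G(-1416)/d = (-49311 - 1*(-1416)³)/889200 = (-49311 - 1*(-2839159296))*(1/889200) = (-49311 + 2839159296)*(1/889200) = 2839109985*(1/889200) = 63091333/19760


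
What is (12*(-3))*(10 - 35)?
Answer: 900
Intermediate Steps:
(12*(-3))*(10 - 35) = -36*(-25) = 900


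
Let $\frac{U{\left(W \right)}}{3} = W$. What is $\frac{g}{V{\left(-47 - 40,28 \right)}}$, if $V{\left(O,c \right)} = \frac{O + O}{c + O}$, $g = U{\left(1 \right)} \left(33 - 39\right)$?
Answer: $- \frac{177}{29} \approx -6.1034$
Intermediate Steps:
$U{\left(W \right)} = 3 W$
$g = -18$ ($g = 3 \cdot 1 \left(33 - 39\right) = 3 \left(-6\right) = -18$)
$V{\left(O,c \right)} = \frac{2 O}{O + c}$
$\frac{g}{V{\left(-47 - 40,28 \right)}} = - \frac{18}{2 \left(-47 - 40\right) \frac{1}{\left(-47 - 40\right) + 28}} = - \frac{18}{2 \left(-87\right) \frac{1}{-87 + 28}} = - \frac{18}{2 \left(-87\right) \frac{1}{-59}} = - \frac{18}{2 \left(-87\right) \left(- \frac{1}{59}\right)} = - \frac{18}{\frac{174}{59}} = \left(-18\right) \frac{59}{174} = - \frac{177}{29}$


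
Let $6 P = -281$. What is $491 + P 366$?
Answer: $-16650$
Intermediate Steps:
$P = - \frac{281}{6}$ ($P = \frac{1}{6} \left(-281\right) = - \frac{281}{6} \approx -46.833$)
$491 + P 366 = 491 - 17141 = -16650$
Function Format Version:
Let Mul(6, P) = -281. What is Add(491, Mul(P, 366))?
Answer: -16650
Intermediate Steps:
P = Rational(-281, 6) (P = Mul(Rational(1, 6), -281) = Rational(-281, 6) ≈ -46.833)
Add(491, Mul(P, 366)) = Add(491, Mul(Rational(-281, 6), 366)) = Add(491, -17141) = -16650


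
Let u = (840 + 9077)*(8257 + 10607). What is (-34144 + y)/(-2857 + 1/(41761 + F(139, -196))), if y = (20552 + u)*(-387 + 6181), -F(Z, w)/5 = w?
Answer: -11583104511166164/30527759 ≈ -3.7943e+8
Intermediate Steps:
F(Z, w) = -5*w
u = 187074288 (u = 9917*18864 = 187074288)
y = 1084027502960 (y = (20552 + 187074288)*(-387 + 6181) = 187094840*5794 = 1084027502960)
(-34144 + y)/(-2857 + 1/(41761 + F(139, -196))) = (-34144 + 1084027502960)/(-2857 + 1/(41761 - 5*(-196))) = 1084027468816/(-2857 + 1/(41761 + 980)) = 1084027468816/(-2857 + 1/42741) = 1084027468816/(-122111036/42741) = 1084027468816*(-42741/122111036) = -11583104511166164/30527759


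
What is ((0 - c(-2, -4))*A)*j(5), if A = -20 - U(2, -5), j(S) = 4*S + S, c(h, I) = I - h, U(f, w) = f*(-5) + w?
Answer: -250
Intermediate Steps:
U(f, w) = w - 5*f (U(f, w) = -5*f + w = w - 5*f)
j(S) = 5*S
A = -5 (A = -20 - (-5 - 5*2) = -20 - (-5 - 10) = -20 - 1*(-15) = -20 + 15 = -5)
((0 - c(-2, -4))*A)*j(5) = ((0 - (-4 - 1*(-2)))*(-5))*(5*5) = ((0 - (-4 + 2))*(-5))*25 = ((0 - 1*(-2))*(-5))*25 = ((0 + 2)*(-5))*25 = (2*(-5))*25 = -10*25 = -250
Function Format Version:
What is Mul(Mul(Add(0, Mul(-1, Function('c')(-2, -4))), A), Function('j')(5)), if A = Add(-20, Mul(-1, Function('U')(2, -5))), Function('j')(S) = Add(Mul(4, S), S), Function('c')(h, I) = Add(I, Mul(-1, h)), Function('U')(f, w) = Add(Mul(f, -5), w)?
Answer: -250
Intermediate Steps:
Function('U')(f, w) = Add(w, Mul(-5, f)) (Function('U')(f, w) = Add(Mul(-5, f), w) = Add(w, Mul(-5, f)))
Function('j')(S) = Mul(5, S)
A = -5 (A = Add(-20, Mul(-1, Add(-5, Mul(-5, 2)))) = Add(-20, Mul(-1, Add(-5, -10))) = Add(-20, Mul(-1, -15)) = Add(-20, 15) = -5)
Mul(Mul(Add(0, Mul(-1, Function('c')(-2, -4))), A), Function('j')(5)) = Mul(Mul(Add(0, Mul(-1, Add(-4, Mul(-1, -2)))), -5), Mul(5, 5)) = Mul(Mul(Add(0, Mul(-1, Add(-4, 2))), -5), 25) = Mul(Mul(Add(0, Mul(-1, -2)), -5), 25) = Mul(Mul(Add(0, 2), -5), 25) = Mul(Mul(2, -5), 25) = Mul(-10, 25) = -250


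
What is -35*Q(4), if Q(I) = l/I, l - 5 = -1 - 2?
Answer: -35/2 ≈ -17.500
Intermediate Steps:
l = 2 (l = 5 + (-1 - 2) = 5 - 3 = 2)
Q(I) = 2/I
-35*Q(4) = -70/4 = -35*½ = -35/2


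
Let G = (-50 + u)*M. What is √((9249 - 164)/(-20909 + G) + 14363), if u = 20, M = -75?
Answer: 2*√1250106968247/18659 ≈ 119.84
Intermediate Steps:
G = 2250 (G = (-50 + 20)*(-75) = -30*(-75) = 2250)
√((9249 - 164)/(-20909 + G) + 14363) = √((9249 - 164)/(-20909 + 2250) + 14363) = √(9085/(-18659) + 14363) = √(9085*(-1/18659) + 14363) = √(-9085/18659 + 14363) = √(267990132/18659) = 2*√1250106968247/18659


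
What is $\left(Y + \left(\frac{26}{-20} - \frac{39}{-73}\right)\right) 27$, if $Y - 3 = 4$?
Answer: $\frac{122877}{730} \approx 168.32$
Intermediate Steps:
$Y = 7$ ($Y = 3 + 4 = 7$)
$\left(Y + \left(\frac{26}{-20} - \frac{39}{-73}\right)\right) 27 = \left(7 + \left(\frac{26}{-20} - \frac{39}{-73}\right)\right) 27 = \left(7 + \left(26 \left(- \frac{1}{20}\right) - - \frac{39}{73}\right)\right) 27 = \left(7 + \left(- \frac{13}{10} + \frac{39}{73}\right)\right) 27 = \left(7 - \frac{559}{730}\right) 27 = \frac{4551}{730} \cdot 27 = \frac{122877}{730}$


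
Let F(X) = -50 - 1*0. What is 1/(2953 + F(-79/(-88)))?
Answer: 1/2903 ≈ 0.00034447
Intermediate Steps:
F(X) = -50 (F(X) = -50 + 0 = -50)
1/(2953 + F(-79/(-88))) = 1/(2953 - 50) = 1/2903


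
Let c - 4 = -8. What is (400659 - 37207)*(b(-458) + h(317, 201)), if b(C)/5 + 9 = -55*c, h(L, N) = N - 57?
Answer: 435778948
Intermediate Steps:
c = -4 (c = 4 - 8 = -4)
h(L, N) = -57 + N
b(C) = 1055 (b(C) = -45 + 5*(-55*(-4)) = -45 + 5*220 = -45 + 1100 = 1055)
(400659 - 37207)*(b(-458) + h(317, 201)) = (400659 - 37207)*(1055 + (-57 + 201)) = 363452*(1055 + 144) = 363452*1199 = 435778948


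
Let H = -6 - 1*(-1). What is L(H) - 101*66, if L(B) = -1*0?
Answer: -6666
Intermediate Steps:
H = -5 (H = -6 + 1 = -5)
L(B) = 0
L(H) - 101*66 = 0 - 101*66 = 0 - 6666 = -6666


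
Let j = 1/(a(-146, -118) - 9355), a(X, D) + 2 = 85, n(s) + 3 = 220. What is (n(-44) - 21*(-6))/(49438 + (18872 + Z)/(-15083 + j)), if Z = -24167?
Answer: 47968404911/6913932482966 ≈ 0.0069379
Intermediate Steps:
n(s) = 217 (n(s) = -3 + 220 = 217)
a(X, D) = 83 (a(X, D) = -2 + 85 = 83)
j = -1/9272 (j = 1/(83 - 9355) = 1/(-9272) = -1/9272 ≈ -0.00010785)
(n(-44) - 21*(-6))/(49438 + (18872 + Z)/(-15083 + j)) = (217 - 21*(-6))/(49438 + (18872 - 24167)/(-15083 - 1/9272)) = (217 + 126)/(49438 - 5295/(-139849577/9272)) = 343/(49438 - 5295*(-9272/139849577)) = 343/(49438 + 49095240/139849577) = 343/(6913932482966/139849577) = 343*(139849577/6913932482966) = 47968404911/6913932482966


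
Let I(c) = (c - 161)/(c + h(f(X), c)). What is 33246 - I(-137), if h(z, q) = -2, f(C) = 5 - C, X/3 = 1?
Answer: 4620896/139 ≈ 33244.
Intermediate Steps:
X = 3 (X = 3*1 = 3)
I(c) = (-161 + c)/(-2 + c) (I(c) = (c - 161)/(c - 2) = (-161 + c)/(-2 + c))
33246 - I(-137) = 33246 - (-161 - 137)/(-2 - 137) = 33246 - (-298)/(-139) = 33246 - (-1)*(-298)/139 = 33246 - 1*298/139 = 33246 - 298/139 = 4620896/139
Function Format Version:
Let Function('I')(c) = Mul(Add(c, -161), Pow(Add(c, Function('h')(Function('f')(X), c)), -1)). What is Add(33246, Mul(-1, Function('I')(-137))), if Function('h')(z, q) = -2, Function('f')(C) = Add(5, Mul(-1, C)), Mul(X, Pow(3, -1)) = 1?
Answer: Rational(4620896, 139) ≈ 33244.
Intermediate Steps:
X = 3 (X = Mul(3, 1) = 3)
Function('I')(c) = Mul(Pow(Add(-2, c), -1), Add(-161, c)) (Function('I')(c) = Mul(Add(c, -161), Pow(Add(c, -2), -1)) = Mul(Add(-161, c), Pow(Add(-2, c), -1)) = Mul(Pow(Add(-2, c), -1), Add(-161, c)))
Add(33246, Mul(-1, Function('I')(-137))) = Add(33246, Mul(-1, Mul(Pow(Add(-2, -137), -1), Add(-161, -137)))) = Add(33246, Mul(-1, Mul(Pow(-139, -1), -298))) = Add(33246, Mul(-1, Mul(Rational(-1, 139), -298))) = Add(33246, Mul(-1, Rational(298, 139))) = Add(33246, Rational(-298, 139)) = Rational(4620896, 139)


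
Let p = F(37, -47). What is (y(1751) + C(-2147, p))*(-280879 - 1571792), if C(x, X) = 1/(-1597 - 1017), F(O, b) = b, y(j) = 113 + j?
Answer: -9027130184145/2614 ≈ -3.4534e+9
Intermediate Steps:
p = -47
C(x, X) = -1/2614 (C(x, X) = 1/(-2614) = -1/2614)
(y(1751) + C(-2147, p))*(-280879 - 1571792) = ((113 + 1751) - 1/2614)*(-280879 - 1571792) = (1864 - 1/2614)*(-1852671) = (4872495/2614)*(-1852671) = -9027130184145/2614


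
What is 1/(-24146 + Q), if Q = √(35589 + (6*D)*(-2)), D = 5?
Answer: -24146/582993787 - √35529/582993787 ≈ -4.1741e-5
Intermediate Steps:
Q = √35529 (Q = √(35589 + (6*5)*(-2)) = √(35589 + 30*(-2)) = √(35589 - 60) = √35529 ≈ 188.49)
1/(-24146 + Q) = 1/(-24146 + √35529)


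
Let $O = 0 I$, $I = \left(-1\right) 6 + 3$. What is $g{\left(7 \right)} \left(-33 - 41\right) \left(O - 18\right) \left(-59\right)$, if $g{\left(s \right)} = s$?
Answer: $-550116$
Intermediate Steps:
$I = -3$ ($I = -6 + 3 = -3$)
$O = 0$ ($O = 0 \left(-3\right) = 0$)
$g{\left(7 \right)} \left(-33 - 41\right) \left(O - 18\right) \left(-59\right) = 7 \left(-33 - 41\right) \left(0 - 18\right) \left(-59\right) = 7 \left(\left(-74\right) \left(-18\right)\right) \left(-59\right) = 7 \cdot 1332 \left(-59\right) = 9324 \left(-59\right) = -550116$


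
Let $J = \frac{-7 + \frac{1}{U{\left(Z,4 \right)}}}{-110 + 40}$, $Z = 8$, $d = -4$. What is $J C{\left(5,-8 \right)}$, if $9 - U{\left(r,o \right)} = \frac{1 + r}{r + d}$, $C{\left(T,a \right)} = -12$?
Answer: $- \frac{74}{63} \approx -1.1746$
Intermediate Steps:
$U{\left(r,o \right)} = 9 - \frac{1 + r}{-4 + r}$ ($U{\left(r,o \right)} = 9 - \frac{1 + r}{r - 4} = 9 - \frac{1 + r}{-4 + r}$)
$J = \frac{37}{378}$ ($J = \frac{-7 + \frac{1}{\frac{1}{-4 + 8} \left(-37 + 8 \cdot 8\right)}}{-110 + 40} = \frac{-7 + \frac{1}{\frac{1}{4} \left(-37 + 64\right)}}{-70} = \left(-7 + \frac{1}{\frac{1}{4} \cdot 27}\right) \left(- \frac{1}{70}\right) = \left(-7 + \frac{1}{\frac{27}{4}}\right) \left(- \frac{1}{70}\right) = \left(-7 + \frac{4}{27}\right) \left(- \frac{1}{70}\right) = \left(- \frac{185}{27}\right) \left(- \frac{1}{70}\right) = \frac{37}{378} \approx 0.097884$)
$J C{\left(5,-8 \right)} = \frac{37}{378} \left(-12\right) = - \frac{74}{63}$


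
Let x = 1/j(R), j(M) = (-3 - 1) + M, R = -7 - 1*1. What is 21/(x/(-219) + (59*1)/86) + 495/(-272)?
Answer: 607082193/21098768 ≈ 28.773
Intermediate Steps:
R = -8 (R = -7 - 1 = -8)
j(M) = -4 + M
x = -1/12 (x = 1/(-4 - 8) = 1/(-12) = -1/12 ≈ -0.083333)
21/(x/(-219) + (59*1)/86) + 495/(-272) = 21/(-1/12/(-219) + (59*1)/86) + 495/(-272) = 21/(-1/12*(-1/219) + 59*(1/86)) + 495*(-1/272) = 21/(1/2628 + 59/86) - 495/272 = 21/(77569/113004) - 495/272 = 21*(113004/77569) - 495/272 = 2373084/77569 - 495/272 = 607082193/21098768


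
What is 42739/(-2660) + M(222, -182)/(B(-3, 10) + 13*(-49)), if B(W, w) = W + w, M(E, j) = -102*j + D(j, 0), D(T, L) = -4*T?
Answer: -1117747/23940 ≈ -46.690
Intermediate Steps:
M(E, j) = -106*j (M(E, j) = -102*j - 4*j = -106*j)
42739/(-2660) + M(222, -182)/(B(-3, 10) + 13*(-49)) = 42739/(-2660) + (-106*(-182))/((-3 + 10) + 13*(-49)) = 42739*(-1/2660) + 19292/(7 - 637) = -42739/2660 + 19292/(-630) = -42739/2660 + 19292*(-1/630) = -42739/2660 - 1378/45 = -1117747/23940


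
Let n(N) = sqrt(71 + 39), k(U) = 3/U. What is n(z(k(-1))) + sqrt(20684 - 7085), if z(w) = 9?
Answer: sqrt(110) + 3*sqrt(1511) ≈ 127.10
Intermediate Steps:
n(N) = sqrt(110)
n(z(k(-1))) + sqrt(20684 - 7085) = sqrt(110) + sqrt(20684 - 7085) = sqrt(110) + sqrt(13599) = sqrt(110) + 3*sqrt(1511)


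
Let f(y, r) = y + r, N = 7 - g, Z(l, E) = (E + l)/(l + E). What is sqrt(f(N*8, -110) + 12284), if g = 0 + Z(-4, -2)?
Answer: 3*sqrt(1358) ≈ 110.55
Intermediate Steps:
Z(l, E) = 1 (Z(l, E) = (E + l)/(E + l) = 1)
g = 1 (g = 0 + 1 = 1)
N = 6 (N = 7 - 1*1 = 7 - 1 = 6)
f(y, r) = r + y
sqrt(f(N*8, -110) + 12284) = sqrt((-110 + 6*8) + 12284) = sqrt((-110 + 48) + 12284) = sqrt(-62 + 12284) = sqrt(12222) = 3*sqrt(1358)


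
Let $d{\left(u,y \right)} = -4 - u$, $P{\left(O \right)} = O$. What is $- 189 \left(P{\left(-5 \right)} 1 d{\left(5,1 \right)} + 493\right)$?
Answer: $-101682$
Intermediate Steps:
$- 189 \left(P{\left(-5 \right)} 1 d{\left(5,1 \right)} + 493\right) = - 189 \left(\left(-5\right) 1 \left(-4 - 5\right) + 493\right) = - 189 \left(- 5 \left(-4 - 5\right) + 493\right) = - 189 \left(\left(-5\right) \left(-9\right) + 493\right) = - 189 \left(45 + 493\right) = \left(-189\right) 538 = -101682$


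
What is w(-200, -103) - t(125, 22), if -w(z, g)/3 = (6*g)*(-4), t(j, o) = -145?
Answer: -7271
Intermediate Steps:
w(z, g) = 72*g (w(z, g) = -3*6*g*(-4) = -(-72)*g = 72*g)
w(-200, -103) - t(125, 22) = 72*(-103) - 1*(-145) = -7416 + 145 = -7271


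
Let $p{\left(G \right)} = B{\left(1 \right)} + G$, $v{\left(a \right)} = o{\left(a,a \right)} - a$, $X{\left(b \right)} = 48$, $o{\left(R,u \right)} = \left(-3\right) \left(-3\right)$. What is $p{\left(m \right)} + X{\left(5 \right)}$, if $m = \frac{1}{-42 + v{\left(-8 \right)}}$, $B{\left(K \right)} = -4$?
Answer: $\frac{1099}{25} \approx 43.96$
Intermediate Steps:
$o{\left(R,u \right)} = 9$
$v{\left(a \right)} = 9 - a$
$m = - \frac{1}{25}$ ($m = \frac{1}{-42 + \left(9 - -8\right)} = \frac{1}{-42 + \left(9 + 8\right)} = \frac{1}{-42 + 17} = \frac{1}{-25} = - \frac{1}{25} \approx -0.04$)
$p{\left(G \right)} = -4 + G$
$p{\left(m \right)} + X{\left(5 \right)} = \left(-4 - \frac{1}{25}\right) + 48 = - \frac{101}{25} + 48 = \frac{1099}{25}$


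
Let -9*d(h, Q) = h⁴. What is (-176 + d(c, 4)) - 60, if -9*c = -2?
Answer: -13935580/59049 ≈ -236.00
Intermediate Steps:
c = 2/9 (c = -⅑*(-2) = 2/9 ≈ 0.22222)
d(h, Q) = -h⁴/9
(-176 + d(c, 4)) - 60 = (-176 - (2/9)⁴/9) - 60 = (-176 - ⅑*16/6561) - 60 = (-176 - 16/59049) - 60 = -10392640/59049 - 60 = -13935580/59049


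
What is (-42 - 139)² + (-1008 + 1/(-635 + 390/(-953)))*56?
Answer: -14343597783/605545 ≈ -23687.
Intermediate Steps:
(-42 - 139)² + (-1008 + 1/(-635 + 390/(-953)))*56 = (-181)² + (-1008 + 1/(-635 + 390*(-1/953)))*56 = 32761 + (-1008 + 1/(-635 - 390/953))*56 = 32761 + (-1008 + 1/(-605545/953))*56 = 32761 + (-1008 - 953/605545)*56 = 32761 - 610390313/605545*56 = 32761 - 34181857528/605545 = -14343597783/605545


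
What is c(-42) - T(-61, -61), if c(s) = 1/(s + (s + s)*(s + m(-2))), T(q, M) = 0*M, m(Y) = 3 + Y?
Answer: 1/3402 ≈ 0.00029394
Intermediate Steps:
T(q, M) = 0
c(s) = 1/(s + 2*s*(1 + s)) (c(s) = 1/(s + (s + s)*(s + (3 - 2))) = 1/(s + (2*s)*(s + 1)) = 1/(s + (2*s)*(1 + s)) = 1/(s + 2*s*(1 + s)))
c(-42) - T(-61, -61) = 1/((-42)*(3 + 2*(-42))) - 1*0 = -1/(42*(3 - 84)) + 0 = -1/42/(-81) + 0 = -1/42*(-1/81) + 0 = 1/3402 + 0 = 1/3402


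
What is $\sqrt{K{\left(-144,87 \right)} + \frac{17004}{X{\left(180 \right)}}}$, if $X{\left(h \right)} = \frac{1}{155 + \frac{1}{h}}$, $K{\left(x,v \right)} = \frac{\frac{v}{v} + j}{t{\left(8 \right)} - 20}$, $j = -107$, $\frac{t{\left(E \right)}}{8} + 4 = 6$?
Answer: $\frac{\sqrt{2372166870}}{30} \approx 1623.5$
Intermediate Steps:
$t{\left(E \right)} = 16$ ($t{\left(E \right)} = -32 + 8 \cdot 6 = -32 + 48 = 16$)
$K{\left(x,v \right)} = \frac{53}{2}$ ($K{\left(x,v \right)} = \frac{\frac{v}{v} - 107}{16 - 20} = \frac{1 - 107}{-4} = \left(-106\right) \left(- \frac{1}{4}\right) = \frac{53}{2}$)
$\sqrt{K{\left(-144,87 \right)} + \frac{17004}{X{\left(180 \right)}}} = \sqrt{\frac{53}{2} + \frac{17004}{180 \frac{1}{1 + 155 \cdot 180}}} = \sqrt{\frac{53}{2} + \frac{17004}{180 \frac{1}{1 + 27900}}} = \sqrt{\frac{53}{2} + \frac{17004}{180 \cdot \frac{1}{27901}}} = \sqrt{\frac{53}{2} + \frac{17004}{\frac{180}{27901}}} = \sqrt{\frac{53}{2} + 17004 \cdot \frac{27901}{180}} = \sqrt{\frac{53}{2} + \frac{39535717}{15}} = \sqrt{\frac{79072229}{30}} = \frac{\sqrt{2372166870}}{30}$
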